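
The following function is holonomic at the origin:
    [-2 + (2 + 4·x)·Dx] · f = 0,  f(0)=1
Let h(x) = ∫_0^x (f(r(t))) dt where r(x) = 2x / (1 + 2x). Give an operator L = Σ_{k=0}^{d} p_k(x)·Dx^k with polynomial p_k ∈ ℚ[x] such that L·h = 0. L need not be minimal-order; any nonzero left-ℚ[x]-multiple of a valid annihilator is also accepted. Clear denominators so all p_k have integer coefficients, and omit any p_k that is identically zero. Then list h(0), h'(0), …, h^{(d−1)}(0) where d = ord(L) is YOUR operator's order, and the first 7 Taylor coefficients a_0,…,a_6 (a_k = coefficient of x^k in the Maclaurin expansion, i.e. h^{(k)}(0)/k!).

f: a_k = 1, 1, -1/2, 1/2, -5/8, 7/8, -21/16, …
L₀ from L_f via x↦r, Dx↦r'^{-1}Dx.
∫: right-multiply L₀ by Dx.
L = -2·Dx + (1 + 8·x + 12·x^2)·Dx^2  (order 2).
h: a_k = 0, 1, 1, -2, 5, -74/5, 50, …
ICs: h(0) = 0, h′(0) = 1.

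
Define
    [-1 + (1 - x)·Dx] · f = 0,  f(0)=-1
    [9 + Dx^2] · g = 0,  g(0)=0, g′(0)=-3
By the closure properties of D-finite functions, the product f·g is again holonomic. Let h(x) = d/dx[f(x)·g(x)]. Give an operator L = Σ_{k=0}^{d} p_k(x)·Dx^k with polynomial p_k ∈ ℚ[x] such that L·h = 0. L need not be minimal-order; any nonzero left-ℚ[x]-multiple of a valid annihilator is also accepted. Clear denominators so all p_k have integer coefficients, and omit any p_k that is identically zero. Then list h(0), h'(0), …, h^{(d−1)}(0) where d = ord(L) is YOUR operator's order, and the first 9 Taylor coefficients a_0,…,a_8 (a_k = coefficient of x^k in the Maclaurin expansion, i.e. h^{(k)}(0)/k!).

f: a_k = -1, -1, -1, -1, -1, -1, -1, -1, -1, …
g: a_k = 0, -3, 0, 9/2, 0, -81/40, 0, 243/560, 0, …
Sym-product of L_f,L_g gives L₀ (≤ ord 2).
h₀' ⇒ L via d/dx closure of L₀.
L = (7 - 18·x + 9·x^2) + (-2 + 2·x)·Dx + (1 - 2·x + x^2)·Dx^2  (order 2).
h: a_k = 3, 6, -9/2, -6, 21/8, 63/20, 51/80, 51/70, 837/640, …
ICs: h(0) = 3, h′(0) = 6.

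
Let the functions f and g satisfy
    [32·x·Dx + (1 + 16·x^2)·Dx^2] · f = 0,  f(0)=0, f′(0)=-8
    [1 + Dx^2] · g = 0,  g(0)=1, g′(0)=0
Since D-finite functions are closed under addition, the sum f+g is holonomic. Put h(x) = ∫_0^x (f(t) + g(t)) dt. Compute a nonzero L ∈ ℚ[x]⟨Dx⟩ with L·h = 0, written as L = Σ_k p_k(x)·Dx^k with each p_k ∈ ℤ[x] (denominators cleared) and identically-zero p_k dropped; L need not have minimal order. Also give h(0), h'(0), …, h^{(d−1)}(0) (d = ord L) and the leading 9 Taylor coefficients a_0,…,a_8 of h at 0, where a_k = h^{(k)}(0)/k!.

L = (-6112·x + 99328·x^3 + 8192·x^5)·Dx^2 + (-31 + 1072·x^2 + 25344·x^4 + 4096·x^6)·Dx^3 + (-6112·x + 99328·x^3 + 8192·x^5)·Dx^4 + (-31 + 1072·x^2 + 25344·x^4 + 4096·x^6)·Dx^5  (order 5).
h: a_k = 0, 1, -4, -1/6, 32/3, 1/120, -1024/15, -1/5040, 4096/7, …
ICs: h(0) = 0, h′(0) = 1, h′′(0) = -8, h′′′(0) = -1, h′′′′(0) = 256.

f: a_k = 0, -8, 0, 128/3, 0, -2048/5, 0, 32768/7, 0, …
g: a_k = 1, 0, -1/2, 0, 1/24, 0, -1/720, 0, 1/40320, …
f+g: L₀ = lclm(L_f,L_g), ord ≤ 2+2.
∫: right-multiply L₀ by Dx.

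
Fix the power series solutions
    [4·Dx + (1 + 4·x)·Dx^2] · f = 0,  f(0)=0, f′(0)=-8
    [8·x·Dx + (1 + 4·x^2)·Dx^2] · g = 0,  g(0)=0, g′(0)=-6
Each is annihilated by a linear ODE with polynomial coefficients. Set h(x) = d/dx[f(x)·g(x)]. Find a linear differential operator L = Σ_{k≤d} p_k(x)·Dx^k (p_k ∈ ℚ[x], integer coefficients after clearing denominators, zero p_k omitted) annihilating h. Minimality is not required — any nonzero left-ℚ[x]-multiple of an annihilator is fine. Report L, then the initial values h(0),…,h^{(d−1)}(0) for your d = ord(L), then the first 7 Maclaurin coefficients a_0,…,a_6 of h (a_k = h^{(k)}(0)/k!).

L = (96 + 640·x + 1408·x^2 + 7680·x^3 + 15360·x^4 + 26624·x^5 + 8192·x^7) + (24 + 320·x + 2656·x^2 + 9728·x^3 + 28160·x^4 + 47616·x^5 + 71680·x^6 + 6144·x^7 + 28672·x^8)·Dx + (12 + 104·x + 672·x^2 + 2976·x^3 + 8256·x^4 + 18048·x^5 + 24576·x^6 + 35328·x^7 + 6144·x^8 + 16384·x^9)·Dx^2 + (1 + 12·x + 68·x^2 + 256·x^3 + 696·x^4 + 1536·x^5 + 2688·x^6 + 3072·x^7 + 4224·x^8 + 1024·x^9 + 2048·x^10)·Dx^3  (order 3).
h: a_k = 0, 96, -288, 768, -3200, 68096/5, -261632/5, …
ICs: h(0) = 0, h′(0) = 96, h′′(0) = -576.

f: a_k = 0, -8, 16, -128/3, 128, -2048/5, 4096/3, …
g: a_k = 0, -6, 0, 8, 0, -96/5, 0, …
Sym-product of L_f,L_g gives L₀ (≤ ord 4).
h₀' ⇒ L via d/dx closure of L₀.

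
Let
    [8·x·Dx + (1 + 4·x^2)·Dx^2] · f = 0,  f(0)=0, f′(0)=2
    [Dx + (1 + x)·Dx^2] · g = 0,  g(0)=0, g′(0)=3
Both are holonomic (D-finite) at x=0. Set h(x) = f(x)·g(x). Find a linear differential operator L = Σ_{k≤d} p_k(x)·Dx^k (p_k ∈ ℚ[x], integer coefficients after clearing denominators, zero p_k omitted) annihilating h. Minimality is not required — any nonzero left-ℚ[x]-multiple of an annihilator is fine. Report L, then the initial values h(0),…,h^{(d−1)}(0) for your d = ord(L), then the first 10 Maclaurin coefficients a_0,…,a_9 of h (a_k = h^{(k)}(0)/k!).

L = (288 + 560·x + 3584·x^2 + 8640·x^3 + 7680·x^4 + 3328·x^5 + 1024·x^7)·Dx + (258 + 1840·x + 6992·x^2 + 19264·x^3 + 29440·x^4 + 23808·x^5 + 8960·x^6 + 3072·x^7 + 3584·x^8)·Dx^2 + (36 + 628·x + 2496·x^2 + 6192·x^3 + 12288·x^4 + 15936·x^5 + 12288·x^6 + 5376·x^7 + 3072·x^8 + 2048·x^9)·Dx^3 + (17 + 66·x + 241·x^2 + 608·x^3 + 1152·x^4 + 1728·x^5 + 2016·x^6 + 1536·x^7 + 768·x^8 + 512·x^9 + 256·x^10)·Dx^4  (order 4).
h: a_k = 0, 0, 6, -3, -6, 5/2, 266/15, -43/5, -246/5, 9749/420, …
ICs: h(0) = 0, h′(0) = 0, h′′(0) = 12, h′′′(0) = -18.

f: a_k = 0, 2, 0, -8/3, 0, 32/5, 0, -128/7, 0, 512/9, …
g: a_k = 0, 3, -3/2, 1, -3/4, 3/5, -1/2, 3/7, -3/8, 1/3, …
h₀=f·g: eliminate ⇒ L₀, order ≤ 2·2.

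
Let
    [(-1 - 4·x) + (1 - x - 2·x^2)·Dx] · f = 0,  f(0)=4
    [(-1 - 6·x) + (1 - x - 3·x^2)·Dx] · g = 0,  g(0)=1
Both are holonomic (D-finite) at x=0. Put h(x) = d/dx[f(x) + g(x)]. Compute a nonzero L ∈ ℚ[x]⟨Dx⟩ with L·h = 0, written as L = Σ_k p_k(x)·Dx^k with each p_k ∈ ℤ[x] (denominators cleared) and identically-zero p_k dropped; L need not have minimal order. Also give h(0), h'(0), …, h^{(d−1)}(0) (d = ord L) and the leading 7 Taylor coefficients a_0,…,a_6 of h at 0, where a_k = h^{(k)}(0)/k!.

f: a_k = 4, 4, 12, 20, 44, 84, 172, …
g: a_k = 1, 1, 4, 7, 19, 40, 97, …
Sum ⇒ L₀ = lclm(L_f,L_g) in ℚ(x)⟨Dx⟩.
h₀' ⇒ L via d/dx closure of L₀.
L = (-6 - 264·x - 360·x^2 - 1176·x^3 - 2406·x^4 - 3600·x^5 + 1296·x^6) + (6 + 54·x + 114·x^2 + 96·x^3 + 27·x^4 - 2334·x^5 - 1872·x^6 + 864·x^7)·Dx + (-1 + 2·x - 11·x^2 - 18·x^3 + 158·x^4 + 61·x^5 - 377·x^6 - 168·x^7 + 108·x^8)·Dx^2  (order 2).
h: a_k = 5, 32, 81, 252, 620, 1614, 3899, …
ICs: h(0) = 5, h′(0) = 32.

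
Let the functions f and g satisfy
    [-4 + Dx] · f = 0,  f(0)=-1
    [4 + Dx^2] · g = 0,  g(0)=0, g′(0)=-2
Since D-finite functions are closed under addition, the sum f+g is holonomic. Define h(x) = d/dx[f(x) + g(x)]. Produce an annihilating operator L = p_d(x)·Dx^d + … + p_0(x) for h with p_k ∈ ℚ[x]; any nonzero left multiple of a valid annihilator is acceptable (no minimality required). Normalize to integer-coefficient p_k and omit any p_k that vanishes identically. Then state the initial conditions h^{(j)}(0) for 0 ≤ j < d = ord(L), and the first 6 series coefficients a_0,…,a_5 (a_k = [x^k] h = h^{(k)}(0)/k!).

f: a_k = -1, -4, -8, -32/3, -32/3, -128/15, …
g: a_k = 0, -2, 0, 4/3, 0, -4/15, …
Sum ⇒ L₀ = lclm(L_f,L_g) in ℚ(x)⟨Dx⟩.
h₀' ⇒ L via d/dx closure of L₀.
L = 16 - 4·Dx + 4·Dx^2 - Dx^3  (order 3).
h: a_k = -6, -16, -28, -128/3, -44, -512/15, …
ICs: h(0) = -6, h′(0) = -16, h′′(0) = -56.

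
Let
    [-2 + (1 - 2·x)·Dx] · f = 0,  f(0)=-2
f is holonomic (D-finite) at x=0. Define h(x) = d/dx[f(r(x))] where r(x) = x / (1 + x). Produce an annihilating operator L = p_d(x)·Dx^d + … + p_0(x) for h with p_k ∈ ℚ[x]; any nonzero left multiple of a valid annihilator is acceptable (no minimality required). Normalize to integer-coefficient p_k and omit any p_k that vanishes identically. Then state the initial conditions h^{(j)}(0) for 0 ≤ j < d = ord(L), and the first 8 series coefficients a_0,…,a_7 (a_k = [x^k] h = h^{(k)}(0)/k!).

f: a_k = -2, -4, -8, -16, -32, -64, -128, -256, …
Change of var in L_f (x↦r) gives L₀.
h=h₀': d/dx-closure on L₀ ⇒ L.
L = 2 + (-1 + x)·Dx  (order 1).
h: a_k = -4, -8, -12, -16, -20, -24, -28, -32, …
ICs: h(0) = -4.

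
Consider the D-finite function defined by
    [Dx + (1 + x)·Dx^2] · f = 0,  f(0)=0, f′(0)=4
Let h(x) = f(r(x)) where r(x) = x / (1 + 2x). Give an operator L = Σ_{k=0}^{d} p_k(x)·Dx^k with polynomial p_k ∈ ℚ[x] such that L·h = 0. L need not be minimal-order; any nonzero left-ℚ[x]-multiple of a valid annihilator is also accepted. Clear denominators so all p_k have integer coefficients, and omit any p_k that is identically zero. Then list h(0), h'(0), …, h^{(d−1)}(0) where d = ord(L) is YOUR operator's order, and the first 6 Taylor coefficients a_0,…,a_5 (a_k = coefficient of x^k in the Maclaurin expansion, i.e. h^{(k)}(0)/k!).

f: a_k = 0, 4, -2, 4/3, -1, 4/5, …
L₀ from L_f via x↦r, Dx↦r'^{-1}Dx.
L = (5 + 12·x)·Dx + (1 + 5·x + 6·x^2)·Dx^2  (order 2).
h: a_k = 0, 4, -10, 76/3, -65, 844/5, …
ICs: h(0) = 0, h′(0) = 4.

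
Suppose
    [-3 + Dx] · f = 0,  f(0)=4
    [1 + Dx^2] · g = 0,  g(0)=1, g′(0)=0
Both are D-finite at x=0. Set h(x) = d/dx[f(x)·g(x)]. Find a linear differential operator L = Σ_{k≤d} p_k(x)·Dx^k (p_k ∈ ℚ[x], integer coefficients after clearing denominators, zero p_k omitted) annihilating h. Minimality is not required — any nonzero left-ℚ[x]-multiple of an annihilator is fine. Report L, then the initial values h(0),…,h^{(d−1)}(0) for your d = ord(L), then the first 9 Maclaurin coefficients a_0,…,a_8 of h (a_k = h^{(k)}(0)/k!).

L = 10 - 6·Dx + Dx^2  (order 2).
h: a_k = 12, 32, 36, 56/3, -2, -176/15, -166/15, -2108/315, -213/70, …
ICs: h(0) = 12, h′(0) = 32.

f: a_k = 4, 12, 18, 18, 27/2, 81/10, 81/20, 243/140, 729/1120, …
g: a_k = 1, 0, -1/2, 0, 1/24, 0, -1/720, 0, 1/40320, …
L₀ := L_f ⊗_s L_g (sym. prod.), ord ≤ 2.
Derive L from L₀ (diff closure).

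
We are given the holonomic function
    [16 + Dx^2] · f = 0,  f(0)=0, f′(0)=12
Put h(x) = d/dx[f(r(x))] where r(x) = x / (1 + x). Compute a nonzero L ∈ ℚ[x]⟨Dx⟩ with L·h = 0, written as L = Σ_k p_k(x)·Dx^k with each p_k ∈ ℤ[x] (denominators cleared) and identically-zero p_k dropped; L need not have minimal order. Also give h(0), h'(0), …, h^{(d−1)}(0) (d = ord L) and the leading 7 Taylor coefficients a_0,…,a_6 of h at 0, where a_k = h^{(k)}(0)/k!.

f: a_k = 0, 12, 0, -32, 0, 128/5, 0, …
Change of var in L_f (x↦r) gives L₀.
h=h₀': d/dx-closure on L₀ ⇒ L.
L = (22 + 12·x + 6·x^2) + (6 + 18·x + 18·x^2 + 6·x^3)·Dx + (1 + 4·x + 6·x^2 + 4·x^3 + x^4)·Dx^2  (order 2).
h: a_k = 12, -24, -60, 336, -772, 1080, -9844/15, …
ICs: h(0) = 12, h′(0) = -24.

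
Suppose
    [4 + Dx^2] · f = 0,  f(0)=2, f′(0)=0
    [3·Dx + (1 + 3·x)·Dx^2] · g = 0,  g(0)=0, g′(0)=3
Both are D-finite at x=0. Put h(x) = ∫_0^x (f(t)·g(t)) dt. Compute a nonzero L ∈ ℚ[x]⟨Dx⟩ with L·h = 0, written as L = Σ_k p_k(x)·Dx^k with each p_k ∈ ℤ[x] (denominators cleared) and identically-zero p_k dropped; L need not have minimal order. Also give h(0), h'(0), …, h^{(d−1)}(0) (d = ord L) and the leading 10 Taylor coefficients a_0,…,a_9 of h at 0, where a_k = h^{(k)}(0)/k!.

L = (-1112 - 1248·x + 7344·x^2 + 27648·x^3 + 20736·x^4)·Dx + (-48 + 2160·x + 10368·x^2 + 10368·x^3)·Dx^2 + (-250 + 240·x + 4968·x^2 + 13824·x^3 + 10368·x^4)·Dx^3 + (-12 + 540·x + 2592·x^2 + 2592·x^3)·Dx^4 + (7 + 138·x + 783·x^2 + 1728·x^3 + 1296·x^4)·Dx^5  (order 5).
h: a_k = 0, 0, 3, -3, 3/2, -9/2, 163/15, -24, 23201/420, -23609/180, …
ICs: h(0) = 0, h′(0) = 0, h′′(0) = 6, h′′′(0) = -18, h′′′′(0) = 36.

f: a_k = 2, 0, -4, 0, 4/3, 0, -8/45, 0, 4/315, 0, …
g: a_k = 0, 3, -9/2, 9, -81/4, 243/5, -243/2, 2187/7, -6561/8, 2187, …
h₀=f·g: eliminate ⇒ L₀, order ≤ 2·2.
h=∫₀ˣh₀: take L = L₀·Dx.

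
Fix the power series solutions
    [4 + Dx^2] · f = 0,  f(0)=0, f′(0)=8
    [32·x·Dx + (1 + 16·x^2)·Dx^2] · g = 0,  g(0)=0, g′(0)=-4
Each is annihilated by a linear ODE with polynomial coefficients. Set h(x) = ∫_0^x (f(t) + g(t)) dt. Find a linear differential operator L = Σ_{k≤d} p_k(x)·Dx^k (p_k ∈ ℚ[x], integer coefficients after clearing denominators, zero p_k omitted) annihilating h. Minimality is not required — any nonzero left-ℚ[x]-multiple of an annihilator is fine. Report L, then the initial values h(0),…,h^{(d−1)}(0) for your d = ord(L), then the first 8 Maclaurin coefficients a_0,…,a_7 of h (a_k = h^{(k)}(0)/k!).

L = (-6016·x + 102400·x^3 + 32768·x^5)·Dx^2 + (-28 + 1216·x^2 + 27648·x^4 + 16384·x^6)·Dx^3 + (-1504·x + 25600·x^3 + 8192·x^5)·Dx^4 + (-7 + 304·x^2 + 6912·x^4 + 4096·x^6)·Dx^5  (order 5).
h: a_k = 0, 0, 2, 0, 4, 0, -1528/45, 0, …
ICs: h(0) = 0, h′(0) = 0, h′′(0) = 4, h′′′(0) = 0, h′′′′(0) = 96.

f: a_k = 0, 8, 0, -16/3, 0, 16/15, 0, -32/315, …
g: a_k = 0, -4, 0, 64/3, 0, -1024/5, 0, 16384/7, …
L₀ := lclm(L_f,L_g); ord L₀ ≤ 2+2.
h=∫₀ˣh₀: take L = L₀·Dx.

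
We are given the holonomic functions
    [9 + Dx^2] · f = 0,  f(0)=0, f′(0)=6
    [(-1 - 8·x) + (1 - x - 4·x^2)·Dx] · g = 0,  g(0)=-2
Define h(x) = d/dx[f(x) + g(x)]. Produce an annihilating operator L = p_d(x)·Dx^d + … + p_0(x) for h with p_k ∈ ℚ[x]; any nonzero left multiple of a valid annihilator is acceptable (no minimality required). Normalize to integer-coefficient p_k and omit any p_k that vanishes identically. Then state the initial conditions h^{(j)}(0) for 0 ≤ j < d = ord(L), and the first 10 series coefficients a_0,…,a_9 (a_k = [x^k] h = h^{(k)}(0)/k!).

L = (2358 + 13068·x + 57006·x^2 + 38520·x^3 + 83520·x^4 + 31104·x^5 + 41472·x^6) + (-189 - 1413·x + 1251·x^2 + 4203·x^3 + 5580·x^4 + 11952·x^5 + 12096·x^6 + 13824·x^7)·Dx + (262 + 1452·x + 6334·x^2 + 4280·x^3 + 9280·x^4 + 3456·x^5 + 4608·x^6)·Dx^2 + (-21 - 157·x + 139·x^2 + 467·x^3 + 620·x^4 + 1328·x^5 + 1344·x^6 + 1536·x^7)·Dx^3  (order 3).
h: a_k = 4, -20, -81, -232, -2519/4, -2172, -247203/40, -18640, -118095093/2240, -151780, …
ICs: h(0) = 4, h′(0) = -20, h′′(0) = -162.

f: a_k = 0, 6, 0, -9, 0, 81/20, 0, -243/280, 0, 243/2240, …
g: a_k = -2, -2, -10, -18, -58, -130, -362, -882, -2330, -5858, …
Sum ⇒ L₀ = lclm(L_f,L_g) in ℚ(x)⟨Dx⟩.
Derive L from L₀ (diff closure).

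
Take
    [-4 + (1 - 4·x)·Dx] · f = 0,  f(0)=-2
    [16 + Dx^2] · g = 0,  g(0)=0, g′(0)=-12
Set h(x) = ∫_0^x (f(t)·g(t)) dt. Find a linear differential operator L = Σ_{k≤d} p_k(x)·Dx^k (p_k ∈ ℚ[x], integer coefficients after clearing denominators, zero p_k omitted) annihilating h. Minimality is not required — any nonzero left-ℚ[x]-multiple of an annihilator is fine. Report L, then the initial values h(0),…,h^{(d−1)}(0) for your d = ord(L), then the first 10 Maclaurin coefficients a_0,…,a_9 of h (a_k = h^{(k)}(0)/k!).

f: a_k = -2, -8, -32, -128, -512, -2048, -8192, -32768, -131072, -524288, …
g: a_k = 0, -12, 0, 32, 0, -128/5, 0, 1024/105, 0, -2048/945, …
L₀ := L_f ⊗_s L_g (sym. prod.), ord ≤ 2.
h=∫₀ˣh₀: take L = L₀·Dx.
L = (-16 + 64·x)·Dx + 8·Dx^2 + (-1 + 4·x)·Dx^3  (order 3).
h: a_k = 0, 0, 12, 32, 80, 256, 12928/15, 103424/35, 1085696/105, 34742272/945, …
ICs: h(0) = 0, h′(0) = 0, h′′(0) = 24.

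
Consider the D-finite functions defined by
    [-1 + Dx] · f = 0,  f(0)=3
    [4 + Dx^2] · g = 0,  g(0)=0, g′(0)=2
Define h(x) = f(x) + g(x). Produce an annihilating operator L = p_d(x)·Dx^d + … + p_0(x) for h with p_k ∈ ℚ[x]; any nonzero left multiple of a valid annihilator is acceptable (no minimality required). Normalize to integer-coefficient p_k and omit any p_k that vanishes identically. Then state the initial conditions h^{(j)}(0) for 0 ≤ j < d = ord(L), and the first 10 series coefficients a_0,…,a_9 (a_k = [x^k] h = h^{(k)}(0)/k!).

L = -4 + 4·Dx - Dx^2 + Dx^3  (order 3).
h: a_k = 3, 5, 3/2, -5/6, 1/8, 7/24, 1/240, -25/1008, 1/13440, 103/72576, …
ICs: h(0) = 3, h′(0) = 5, h′′(0) = 3.

f: a_k = 3, 3, 3/2, 1/2, 1/8, 1/40, 1/240, 1/1680, 1/13440, 1/120960, …
g: a_k = 0, 2, 0, -4/3, 0, 4/15, 0, -8/315, 0, 4/2835, …
f+g: L₀ = lclm(L_f,L_g), ord ≤ 1+2.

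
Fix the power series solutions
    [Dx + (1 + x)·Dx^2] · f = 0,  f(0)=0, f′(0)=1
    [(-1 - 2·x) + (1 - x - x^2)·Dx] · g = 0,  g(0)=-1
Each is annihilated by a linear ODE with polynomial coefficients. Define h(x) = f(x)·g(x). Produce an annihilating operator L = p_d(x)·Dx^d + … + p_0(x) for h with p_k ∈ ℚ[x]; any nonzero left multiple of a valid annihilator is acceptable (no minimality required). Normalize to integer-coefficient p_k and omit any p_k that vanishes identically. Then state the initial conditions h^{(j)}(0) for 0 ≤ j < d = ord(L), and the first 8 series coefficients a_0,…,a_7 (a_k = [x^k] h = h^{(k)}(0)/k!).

f: a_k = 0, 1, -1/2, 1/3, -1/4, 1/5, -1/6, 1/7, …
g: a_k = -1, -1, -2, -3, -5, -8, -13, -21, …
f·g: L₀ = L_f ⊗_s L_g, ord ≤ 2·1.
L = (3 + 4·x) + (1 + 7·x + 5·x^2)·Dx + (-1 + 2·x^2 + x^3)·Dx^2  (order 2).
h: a_k = 0, -1, -1/2, -11/6, -25/12, -247/60, -181/30, -1441/140, …
ICs: h(0) = 0, h′(0) = -1.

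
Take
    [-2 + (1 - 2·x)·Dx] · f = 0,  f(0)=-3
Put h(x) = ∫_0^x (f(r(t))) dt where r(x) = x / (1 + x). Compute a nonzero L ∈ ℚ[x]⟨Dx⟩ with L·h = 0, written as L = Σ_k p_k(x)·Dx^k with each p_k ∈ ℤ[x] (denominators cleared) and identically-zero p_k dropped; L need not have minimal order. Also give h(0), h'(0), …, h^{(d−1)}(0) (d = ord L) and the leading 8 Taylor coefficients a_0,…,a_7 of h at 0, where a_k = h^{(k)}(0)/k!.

L = 2·Dx + (-1 + x^2)·Dx^2  (order 2).
h: a_k = 0, -3, -3, -2, -3/2, -6/5, -1, -6/7, …
ICs: h(0) = 0, h′(0) = -3.

f: a_k = -3, -6, -12, -24, -48, -96, -192, -384, …
L₀ from L_f via x↦r, Dx↦r'^{-1}Dx.
∫: right-multiply L₀ by Dx.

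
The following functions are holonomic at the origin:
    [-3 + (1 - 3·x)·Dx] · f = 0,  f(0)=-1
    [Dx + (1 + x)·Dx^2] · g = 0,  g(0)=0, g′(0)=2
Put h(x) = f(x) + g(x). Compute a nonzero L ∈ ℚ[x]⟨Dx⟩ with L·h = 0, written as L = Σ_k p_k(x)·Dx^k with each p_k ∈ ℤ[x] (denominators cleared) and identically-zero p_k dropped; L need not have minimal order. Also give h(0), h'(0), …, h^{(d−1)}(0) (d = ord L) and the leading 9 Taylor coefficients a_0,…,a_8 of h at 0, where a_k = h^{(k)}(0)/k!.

f: a_k = -1, -3, -9, -27, -81, -243, -729, -2187, -6561, …
g: a_k = 0, 2, -1, 2/3, -1/2, 2/5, -1/3, 2/7, -1/4, …
Weyl lclm of L_f,L_g ⇒ L₀ (ord ≤ 3).
L = (66 + 18·x)·Dx + (52 + 120·x + 36·x^2)·Dx^2 + (-7 + 11·x + 27·x^2 + 9·x^3)·Dx^3  (order 3).
h: a_k = -1, -1, -10, -79/3, -163/2, -1213/5, -2188/3, -15307/7, -26245/4, …
ICs: h(0) = -1, h′(0) = -1, h′′(0) = -20.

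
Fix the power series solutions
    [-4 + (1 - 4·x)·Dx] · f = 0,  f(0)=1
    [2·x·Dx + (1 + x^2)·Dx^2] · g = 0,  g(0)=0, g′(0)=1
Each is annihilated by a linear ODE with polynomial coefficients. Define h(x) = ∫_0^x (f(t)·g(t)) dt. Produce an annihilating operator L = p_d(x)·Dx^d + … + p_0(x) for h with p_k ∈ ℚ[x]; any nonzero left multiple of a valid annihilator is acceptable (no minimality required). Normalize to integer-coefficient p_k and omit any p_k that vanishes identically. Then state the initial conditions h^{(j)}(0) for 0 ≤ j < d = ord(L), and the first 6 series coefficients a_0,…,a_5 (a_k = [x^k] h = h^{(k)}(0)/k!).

L = 8·x·Dx + (8 - 2·x + 16·x^2)·Dx^2 + (-1 + 4·x - x^2 + 4·x^3)·Dx^3  (order 3).
h: a_k = 0, 0, 1/2, 4/3, 47/12, 188/15, …
ICs: h(0) = 0, h′(0) = 0, h′′(0) = 1.

f: a_k = 1, 4, 16, 64, 256, 1024, …
g: a_k = 0, 1, 0, -1/3, 0, 1/5, …
f·g: L₀ = L_f ⊗_s L_g, ord ≤ 1·2.
h=∫h₀ ⇒ L = L₀·Dx.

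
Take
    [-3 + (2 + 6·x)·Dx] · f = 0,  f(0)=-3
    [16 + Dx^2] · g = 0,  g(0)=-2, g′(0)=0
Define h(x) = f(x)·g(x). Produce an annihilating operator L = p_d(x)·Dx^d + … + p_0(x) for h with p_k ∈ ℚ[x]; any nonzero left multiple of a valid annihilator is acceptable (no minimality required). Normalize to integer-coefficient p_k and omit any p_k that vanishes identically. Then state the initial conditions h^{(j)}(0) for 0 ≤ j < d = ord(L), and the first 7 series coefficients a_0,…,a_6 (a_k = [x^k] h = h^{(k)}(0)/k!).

f: a_k = -3, -9/2, 27/8, -81/16, 1215/128, -5103/256, 45927/1024, …
g: a_k = -2, 0, 16, 0, -64/3, 0, 512/45, …
Sym-product of L_f,L_g gives L₀ (≤ ord 2).
L = (91 + 384·x + 576·x^2) + (-12 - 36·x)·Dx + (4 + 24·x + 36·x^2)·Dx^2  (order 2).
h: a_k = 6, 9, -219/4, -495/8, 6337/64, 7023/128, -337609/7680, …
ICs: h(0) = 6, h′(0) = 9.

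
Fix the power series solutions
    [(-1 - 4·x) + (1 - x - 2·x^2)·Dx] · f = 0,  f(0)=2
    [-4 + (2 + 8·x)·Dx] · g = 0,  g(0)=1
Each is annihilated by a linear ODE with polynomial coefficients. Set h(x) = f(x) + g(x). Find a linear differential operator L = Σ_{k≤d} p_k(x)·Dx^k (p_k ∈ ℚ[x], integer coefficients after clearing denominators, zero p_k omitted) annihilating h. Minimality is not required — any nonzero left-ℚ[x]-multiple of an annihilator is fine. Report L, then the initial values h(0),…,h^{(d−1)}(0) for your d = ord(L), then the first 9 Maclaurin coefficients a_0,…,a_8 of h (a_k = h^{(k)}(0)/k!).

f: a_k = 2, 2, 6, 10, 22, 42, 86, 170, 342, …
g: a_k = 1, 2, -2, 4, -10, 28, -84, 264, -858, …
f+g: L₀ = lclm(L_f,L_g), ord ≤ 1+1.
L = (-16 - 84·x - 120·x^2 - 160·x^3) + (10 + 52·x + 204·x^2 + 400·x^3 + 400·x^4)·Dx + (1 - 7·x - 56·x^2 - 8·x^3 + 200·x^4 + 160·x^5)·Dx^2  (order 2).
h: a_k = 3, 4, 4, 14, 12, 70, 2, 434, -516, …
ICs: h(0) = 3, h′(0) = 4.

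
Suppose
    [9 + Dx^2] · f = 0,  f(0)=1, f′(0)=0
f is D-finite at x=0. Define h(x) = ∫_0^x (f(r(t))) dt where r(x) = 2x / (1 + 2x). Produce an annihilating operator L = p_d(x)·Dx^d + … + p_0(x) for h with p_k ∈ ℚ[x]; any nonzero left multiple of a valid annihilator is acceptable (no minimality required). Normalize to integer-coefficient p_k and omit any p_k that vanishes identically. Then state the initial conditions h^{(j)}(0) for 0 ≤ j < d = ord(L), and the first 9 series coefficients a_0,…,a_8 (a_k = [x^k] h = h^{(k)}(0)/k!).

f: a_k = 1, 0, -9/2, 0, 27/8, 0, -81/80, 0, 729/4480, …
f∘r: x↦r, Dx↦Dx/r' in L_f ⇒ L₀.
∫: right-multiply L₀ by Dx.
L = 36·Dx + (4 + 24·x + 48·x^2 + 32·x^3)·Dx^2 + (1 + 8·x + 24·x^2 + 32·x^3 + 16·x^4)·Dx^3  (order 3).
h: a_k = 0, 1, 0, -6, 18, -162/5, 24, 468/5, -2754/5, …
ICs: h(0) = 0, h′(0) = 1, h′′(0) = 0.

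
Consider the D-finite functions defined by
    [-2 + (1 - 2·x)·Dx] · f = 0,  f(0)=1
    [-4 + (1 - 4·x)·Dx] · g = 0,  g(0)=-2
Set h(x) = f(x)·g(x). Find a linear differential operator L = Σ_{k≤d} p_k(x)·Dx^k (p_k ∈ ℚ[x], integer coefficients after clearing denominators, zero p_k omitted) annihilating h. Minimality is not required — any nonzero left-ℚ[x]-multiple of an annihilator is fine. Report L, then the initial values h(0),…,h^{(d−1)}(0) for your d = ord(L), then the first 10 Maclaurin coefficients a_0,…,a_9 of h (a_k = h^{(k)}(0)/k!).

f: a_k = 1, 2, 4, 8, 16, 32, 64, 128, 256, 512, …
g: a_k = -2, -8, -32, -128, -512, -2048, -8192, -32768, -131072, -524288, …
Product ⇒ symmetric product L₀, ord ≤ 1.
L = (-6 + 16·x) + (1 - 6·x + 8·x^2)·Dx  (order 1).
h: a_k = -2, -12, -56, -240, -992, -4032, -16256, -65280, -261632, -1047552, …
ICs: h(0) = -2.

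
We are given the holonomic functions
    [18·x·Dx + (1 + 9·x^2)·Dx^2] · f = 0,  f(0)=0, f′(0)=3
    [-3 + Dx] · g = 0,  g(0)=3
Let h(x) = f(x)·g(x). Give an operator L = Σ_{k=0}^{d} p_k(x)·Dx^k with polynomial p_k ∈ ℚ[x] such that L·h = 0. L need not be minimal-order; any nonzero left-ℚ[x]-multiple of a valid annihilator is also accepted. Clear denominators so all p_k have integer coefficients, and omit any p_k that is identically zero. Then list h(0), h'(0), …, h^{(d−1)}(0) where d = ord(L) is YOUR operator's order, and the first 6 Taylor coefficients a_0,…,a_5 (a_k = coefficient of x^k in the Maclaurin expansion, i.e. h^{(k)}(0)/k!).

L = (9 - 54·x + 81·x^2) + (-6 + 18·x - 54·x^2)·Dx + (1 + 9·x^2)·Dx^2  (order 2).
h: a_k = 0, 9, 27, 27/2, -81/2, 2187/40, …
ICs: h(0) = 0, h′(0) = 9.

f: a_k = 0, 3, 0, -9, 0, 243/5, …
g: a_k = 3, 9, 27/2, 27/2, 81/8, 243/40, …
Sym-product of L_f,L_g gives L₀ (≤ ord 2).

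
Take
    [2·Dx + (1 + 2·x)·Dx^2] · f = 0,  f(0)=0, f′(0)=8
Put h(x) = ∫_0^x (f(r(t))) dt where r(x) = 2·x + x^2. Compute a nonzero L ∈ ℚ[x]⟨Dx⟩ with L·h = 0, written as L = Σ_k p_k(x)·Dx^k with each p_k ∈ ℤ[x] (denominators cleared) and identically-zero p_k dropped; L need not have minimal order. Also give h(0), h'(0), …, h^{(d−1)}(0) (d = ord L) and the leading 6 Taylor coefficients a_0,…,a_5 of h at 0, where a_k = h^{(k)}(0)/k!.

f: a_k = 0, 8, -8, 32/3, -16, 128/5, …
Change of var in L_f (x↦r) gives L₀.
∫: right-multiply L₀ by Dx.
L = (3 + 4·x + 2·x^2)·Dx^2 + (1 + 5·x + 6·x^2 + 2·x^3)·Dx^3  (order 3).
h: a_k = 0, 0, 8, -8, 40/3, -136/5, …
ICs: h(0) = 0, h′(0) = 0, h′′(0) = 16.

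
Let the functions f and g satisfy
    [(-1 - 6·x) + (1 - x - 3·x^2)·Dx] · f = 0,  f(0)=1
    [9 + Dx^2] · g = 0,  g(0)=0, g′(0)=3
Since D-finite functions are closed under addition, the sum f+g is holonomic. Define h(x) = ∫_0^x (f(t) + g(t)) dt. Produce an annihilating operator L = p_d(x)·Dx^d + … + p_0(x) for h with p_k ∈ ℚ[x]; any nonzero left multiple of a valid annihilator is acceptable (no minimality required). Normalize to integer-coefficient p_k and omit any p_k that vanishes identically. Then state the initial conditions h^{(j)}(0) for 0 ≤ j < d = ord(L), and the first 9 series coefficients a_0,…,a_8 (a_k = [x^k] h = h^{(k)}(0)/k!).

L = (459 + 2916·x + 1539·x^2 + 3888·x^3 + 3645·x^4 + 4374·x^5)·Dx + (-153 + 153·x + 378·x^2 - 405·x^3 + 2187·x^5 + 2187·x^6)·Dx^2 + (51 + 324·x + 171·x^2 + 432·x^3 + 405·x^4 + 486·x^5)·Dx^3 + (-17 + 17·x + 42·x^2 - 45·x^3 + 243·x^5 + 243·x^6)·Dx^4  (order 4).
h: a_k = 0, 1, 2, 4/3, 5/8, 19/5, 1681/240, 97/7, 121277/4480, …
ICs: h(0) = 0, h′(0) = 1, h′′(0) = 4, h′′′(0) = 8.

f: a_k = 1, 1, 4, 7, 19, 40, 97, 217, 508, …
g: a_k = 0, 3, 0, -9/2, 0, 81/40, 0, -243/560, 0, …
L₀ := lclm(L_f,L_g); ord L₀ ≤ 1+2.
h=∫h₀ ⇒ L = L₀·Dx.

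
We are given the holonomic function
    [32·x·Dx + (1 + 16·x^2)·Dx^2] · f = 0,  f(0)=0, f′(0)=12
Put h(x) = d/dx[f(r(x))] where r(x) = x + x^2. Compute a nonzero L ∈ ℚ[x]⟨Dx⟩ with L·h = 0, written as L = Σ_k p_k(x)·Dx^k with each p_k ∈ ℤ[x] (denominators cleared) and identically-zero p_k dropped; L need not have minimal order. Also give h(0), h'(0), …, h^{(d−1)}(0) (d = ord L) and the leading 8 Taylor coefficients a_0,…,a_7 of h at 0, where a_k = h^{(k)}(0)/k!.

L = (-2 + 32·x + 128·x^2 + 192·x^3 + 96·x^4) + (1 + 2·x + 16·x^2 + 64·x^3 + 80·x^4 + 32·x^5)·Dx  (order 1).
h: a_k = 12, 24, -192, -768, 2112, 18048, -6144, -344064, …
ICs: h(0) = 12.

f: a_k = 0, 12, 0, -64, 0, 3072/5, 0, -49152/7, …
h₀=f(r): pull back L_f along r ⇒ L₀.
Derive L from L₀ (diff closure).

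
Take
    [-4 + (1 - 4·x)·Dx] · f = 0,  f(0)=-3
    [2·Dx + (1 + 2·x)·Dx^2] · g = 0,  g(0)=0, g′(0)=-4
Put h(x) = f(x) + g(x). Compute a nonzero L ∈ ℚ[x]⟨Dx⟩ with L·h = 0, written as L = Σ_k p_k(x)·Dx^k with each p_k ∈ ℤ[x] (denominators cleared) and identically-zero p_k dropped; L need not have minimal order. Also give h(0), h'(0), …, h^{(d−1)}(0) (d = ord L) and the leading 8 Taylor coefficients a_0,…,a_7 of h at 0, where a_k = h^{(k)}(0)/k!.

L = (128 + 64·x)·Dx + (44 + 224·x + 128·x^2)·Dx^2 + (-5 + 6·x + 48·x^2 + 32·x^3)·Dx^3  (order 3).
h: a_k = -3, -16, -44, -592/3, -760, -15424/5, -36800/3, -344320/7, …
ICs: h(0) = -3, h′(0) = -16, h′′(0) = -88.

f: a_k = -3, -12, -48, -192, -768, -3072, -12288, -49152, …
g: a_k = 0, -4, 4, -16/3, 8, -64/5, 64/3, -256/7, …
Sum ⇒ L₀ = lclm(L_f,L_g) in ℚ(x)⟨Dx⟩.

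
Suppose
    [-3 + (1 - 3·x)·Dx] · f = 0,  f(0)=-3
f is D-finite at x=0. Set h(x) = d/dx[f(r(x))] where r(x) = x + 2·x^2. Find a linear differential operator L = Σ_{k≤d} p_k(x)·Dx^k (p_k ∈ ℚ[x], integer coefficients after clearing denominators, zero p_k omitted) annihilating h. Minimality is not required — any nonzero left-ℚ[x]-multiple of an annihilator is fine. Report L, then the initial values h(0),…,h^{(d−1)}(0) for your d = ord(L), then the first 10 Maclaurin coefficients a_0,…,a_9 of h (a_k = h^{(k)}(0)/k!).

f: a_k = -3, -9, -27, -81, -243, -729, -2187, -6561, -19683, -59049, …
Substitute x→r, Dx→(1/r')Dx; clear ⇒ L₀.
Differentiate: ansatz ord ≤ ord L₀ ⇒ L.
L = (10 + 36·x + 72·x^2) + (-1 - x + 18·x^2 + 24·x^3)·Dx  (order 1).
h: a_k = -9, -90, -567, -3348, -18225, -95742, -488187, -2439720, -12000069, -58298130, …
ICs: h(0) = -9.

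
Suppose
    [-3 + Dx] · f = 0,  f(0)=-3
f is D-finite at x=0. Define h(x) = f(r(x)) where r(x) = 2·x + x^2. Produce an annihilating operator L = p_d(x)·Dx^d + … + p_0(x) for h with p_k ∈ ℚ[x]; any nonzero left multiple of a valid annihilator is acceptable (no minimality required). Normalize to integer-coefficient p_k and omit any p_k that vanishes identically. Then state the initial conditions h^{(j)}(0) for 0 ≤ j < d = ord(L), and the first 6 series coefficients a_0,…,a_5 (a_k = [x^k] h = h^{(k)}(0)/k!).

L = (-6 - 6·x) + Dx  (order 1).
h: a_k = -3, -18, -63, -162, -675/2, -2997/5, …
ICs: h(0) = -3.

f: a_k = -3, -9, -27/2, -27/2, -81/8, -243/40, …
Substitute x→r, Dx→(1/r')Dx; clear ⇒ L₀.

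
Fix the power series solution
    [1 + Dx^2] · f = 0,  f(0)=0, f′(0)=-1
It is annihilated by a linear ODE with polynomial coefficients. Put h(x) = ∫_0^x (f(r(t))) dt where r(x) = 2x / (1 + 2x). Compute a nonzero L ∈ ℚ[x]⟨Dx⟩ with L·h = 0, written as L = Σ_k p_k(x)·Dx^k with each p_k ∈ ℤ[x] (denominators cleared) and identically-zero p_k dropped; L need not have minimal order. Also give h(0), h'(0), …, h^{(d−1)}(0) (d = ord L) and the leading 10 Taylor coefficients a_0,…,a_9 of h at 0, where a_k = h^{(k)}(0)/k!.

f: a_k = 0, -1, 0, 1/6, 0, -1/120, 0, 1/5040, 0, -1/362880, …
f∘r: x↦r, Dx↦Dx/r' in L_f ⇒ L₀.
∫: right-multiply L₀ by Dx.
L = 4·Dx + (4 + 24·x + 48·x^2 + 32·x^3)·Dx^2 + (1 + 8·x + 24·x^2 + 32·x^3 + 16·x^4)·Dx^3  (order 3).
h: a_k = 0, 0, -1, 4/3, -5/3, 8/5, -2/45, -40/7, 6931/315, -25456/405, …
ICs: h(0) = 0, h′(0) = 0, h′′(0) = -2.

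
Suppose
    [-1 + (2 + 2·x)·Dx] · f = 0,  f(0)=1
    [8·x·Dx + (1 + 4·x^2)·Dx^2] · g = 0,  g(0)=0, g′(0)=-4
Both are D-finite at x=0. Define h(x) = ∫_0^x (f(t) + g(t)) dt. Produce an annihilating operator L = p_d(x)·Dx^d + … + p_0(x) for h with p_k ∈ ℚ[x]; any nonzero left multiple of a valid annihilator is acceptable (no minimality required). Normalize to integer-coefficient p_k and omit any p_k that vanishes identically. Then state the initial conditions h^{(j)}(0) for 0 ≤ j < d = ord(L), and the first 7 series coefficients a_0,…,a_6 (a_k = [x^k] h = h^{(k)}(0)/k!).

f: a_k = 1, 1/2, -1/8, 1/16, -5/128, 7/256, -21/1024, …
g: a_k = 0, -4, 0, 16/3, 0, -64/5, 0, …
f+g: L₀ = lclm(L_f,L_g), ord ≤ 1+2.
h=∫₀ˣh₀: take L = L₀·Dx.
L = (-16 - 40·x + 192·x^2 + 96·x^3)·Dx^2 + (-35 - 64·x + 328·x^2 + 768·x^3 + 336·x^4)·Dx^3 + (-2 + 30·x + 48·x^2 + 144·x^3 + 224·x^4 + 96·x^5)·Dx^4  (order 4).
h: a_k = 0, 1, -7/4, -1/24, 259/192, -1/128, -16349/7680, …
ICs: h(0) = 0, h′(0) = 1, h′′(0) = -7/2, h′′′(0) = -1/4.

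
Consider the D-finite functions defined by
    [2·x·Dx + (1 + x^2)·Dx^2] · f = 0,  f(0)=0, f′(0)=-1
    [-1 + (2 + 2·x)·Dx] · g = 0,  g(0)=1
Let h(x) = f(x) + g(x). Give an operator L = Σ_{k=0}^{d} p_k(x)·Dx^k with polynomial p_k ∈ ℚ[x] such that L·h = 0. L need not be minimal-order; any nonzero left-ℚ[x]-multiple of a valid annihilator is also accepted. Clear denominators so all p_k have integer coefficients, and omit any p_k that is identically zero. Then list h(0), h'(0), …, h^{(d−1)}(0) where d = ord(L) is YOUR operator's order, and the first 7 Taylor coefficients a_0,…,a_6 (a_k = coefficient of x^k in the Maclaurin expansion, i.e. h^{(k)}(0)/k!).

L = (-4 - 10·x + 12·x^2 + 6·x^3)·Dx + (-11 - 16·x + 10·x^2 + 48·x^3 + 21·x^4)·Dx^2 + (-2 + 6·x + 12·x^2 + 12·x^3 + 14·x^4 + 6·x^5)·Dx^3  (order 3).
h: a_k = 1, -1/2, -1/8, 19/48, -5/128, -221/1280, -21/1024, …
ICs: h(0) = 1, h′(0) = -1/2, h′′(0) = -1/4.

f: a_k = 0, -1, 0, 1/3, 0, -1/5, 0, …
g: a_k = 1, 1/2, -1/8, 1/16, -5/128, 7/256, -21/1024, …
h₀=f+g: left-lcm gives L₀, ord ≤ 3.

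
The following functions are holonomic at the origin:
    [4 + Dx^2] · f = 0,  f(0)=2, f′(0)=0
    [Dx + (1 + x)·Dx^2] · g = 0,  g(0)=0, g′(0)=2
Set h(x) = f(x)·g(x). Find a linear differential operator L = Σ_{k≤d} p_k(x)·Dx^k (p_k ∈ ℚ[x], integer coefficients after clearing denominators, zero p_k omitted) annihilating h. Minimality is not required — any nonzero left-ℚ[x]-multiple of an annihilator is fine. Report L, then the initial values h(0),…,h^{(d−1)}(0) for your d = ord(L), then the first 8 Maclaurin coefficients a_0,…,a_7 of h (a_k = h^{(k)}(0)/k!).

f: a_k = 2, 0, -4, 0, 4/3, 0, -8/45, 0, …
g: a_k = 0, 2, -1, 2/3, -1/2, 2/5, -1/3, 2/7, …
h₀=f·g: eliminate ⇒ L₀, order ≤ 2·2.
L = (168 + 864·x + 1456·x^2 + 1024·x^3 + 256·x^4) + (112 + 368·x + 384·x^2 + 128·x^3)·Dx + (102 + 464·x + 744·x^2 + 512·x^3 + 128·x^4)·Dx^2 + (28 + 92·x + 96·x^2 + 32·x^3)·Dx^3 + (15 + 62·x + 95·x^2 + 64·x^3 + 16·x^4)·Dx^4  (order 4).
h: a_k = 0, 4, -2, -20/3, 3, 4/5, 0, -52/105, …
ICs: h(0) = 0, h′(0) = 4, h′′(0) = -4, h′′′(0) = -40.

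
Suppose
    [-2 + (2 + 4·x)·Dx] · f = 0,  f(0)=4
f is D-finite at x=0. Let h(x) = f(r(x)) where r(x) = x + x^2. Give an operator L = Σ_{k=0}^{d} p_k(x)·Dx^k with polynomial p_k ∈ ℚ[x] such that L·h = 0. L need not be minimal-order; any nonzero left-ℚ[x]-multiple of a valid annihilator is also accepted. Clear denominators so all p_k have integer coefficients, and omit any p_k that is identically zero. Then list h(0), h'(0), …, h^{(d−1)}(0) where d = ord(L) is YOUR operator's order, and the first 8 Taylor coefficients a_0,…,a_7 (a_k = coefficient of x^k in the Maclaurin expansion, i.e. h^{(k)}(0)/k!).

L = (-1 - 2·x) + (1 + 2·x + 2·x^2)·Dx  (order 1).
h: a_k = 4, 4, 2, -2, 3/2, -1/2, -3/4, 7/4, …
ICs: h(0) = 4.

f: a_k = 4, 4, -2, 2, -5/2, 7/2, -21/4, 33/4, …
Change of var in L_f (x↦r) gives L₀.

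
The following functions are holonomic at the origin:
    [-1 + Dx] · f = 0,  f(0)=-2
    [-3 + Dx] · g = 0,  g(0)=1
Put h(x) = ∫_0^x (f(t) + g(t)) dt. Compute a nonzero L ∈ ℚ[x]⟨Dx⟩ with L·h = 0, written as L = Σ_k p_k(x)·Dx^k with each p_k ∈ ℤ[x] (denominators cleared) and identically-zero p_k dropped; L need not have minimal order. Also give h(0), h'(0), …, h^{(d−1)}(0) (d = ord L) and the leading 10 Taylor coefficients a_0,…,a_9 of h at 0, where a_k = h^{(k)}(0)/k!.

L = 3·Dx - 4·Dx^2 + Dx^3  (order 3).
h: a_k = 0, -1, 1/2, 7/6, 25/24, 79/120, 241/720, 727/5040, 437/8064, 937/51840, …
ICs: h(0) = 0, h′(0) = -1, h′′(0) = 1.

f: a_k = -2, -2, -1, -1/3, -1/12, -1/60, -1/360, -1/2520, -1/20160, -1/181440, …
g: a_k = 1, 3, 9/2, 9/2, 27/8, 81/40, 81/80, 243/560, 729/4480, 243/4480, …
h₀=f+g: left-lcm gives L₀, ord ≤ 2.
∫: right-multiply L₀ by Dx.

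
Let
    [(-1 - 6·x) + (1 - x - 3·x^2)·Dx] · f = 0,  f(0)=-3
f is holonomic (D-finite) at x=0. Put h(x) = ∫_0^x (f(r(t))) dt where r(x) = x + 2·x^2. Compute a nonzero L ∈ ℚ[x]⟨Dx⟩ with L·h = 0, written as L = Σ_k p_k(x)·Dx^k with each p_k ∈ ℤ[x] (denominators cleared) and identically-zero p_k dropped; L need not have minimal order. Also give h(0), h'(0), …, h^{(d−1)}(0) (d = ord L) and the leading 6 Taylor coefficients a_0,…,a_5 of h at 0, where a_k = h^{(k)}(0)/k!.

L = (1 + 10·x + 36·x^2 + 48·x^3)·Dx + (-1 + x + 5·x^2 + 12·x^3 + 12·x^4)·Dx^2  (order 2).
h: a_k = 0, -3, -3/2, -6, -69/4, -231/5, …
ICs: h(0) = 0, h′(0) = -3.

f: a_k = -3, -3, -12, -21, -57, -120, …
Substitute x→r, Dx→(1/r')Dx; clear ⇒ L₀.
h=∫h₀ ⇒ L = L₀·Dx.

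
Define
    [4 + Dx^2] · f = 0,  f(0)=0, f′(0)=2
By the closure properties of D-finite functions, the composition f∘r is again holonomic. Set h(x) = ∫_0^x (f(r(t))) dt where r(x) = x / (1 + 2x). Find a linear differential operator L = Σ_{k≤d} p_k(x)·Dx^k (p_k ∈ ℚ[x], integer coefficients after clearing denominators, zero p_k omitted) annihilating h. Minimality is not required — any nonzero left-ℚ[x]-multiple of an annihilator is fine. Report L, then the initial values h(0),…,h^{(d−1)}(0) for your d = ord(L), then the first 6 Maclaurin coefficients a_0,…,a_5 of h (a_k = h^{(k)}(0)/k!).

L = 4·Dx + (4 + 24·x + 48·x^2 + 32·x^3)·Dx^2 + (1 + 8·x + 24·x^2 + 32·x^3 + 16·x^4)·Dx^3  (order 3).
h: a_k = 0, 0, 1, -4/3, 5/3, -8/5, …
ICs: h(0) = 0, h′(0) = 0, h′′(0) = 2.

f: a_k = 0, 2, 0, -4/3, 0, 4/15, …
h₀=f(r): pull back L_f along r ⇒ L₀.
Integrate: L := L₀·Dx.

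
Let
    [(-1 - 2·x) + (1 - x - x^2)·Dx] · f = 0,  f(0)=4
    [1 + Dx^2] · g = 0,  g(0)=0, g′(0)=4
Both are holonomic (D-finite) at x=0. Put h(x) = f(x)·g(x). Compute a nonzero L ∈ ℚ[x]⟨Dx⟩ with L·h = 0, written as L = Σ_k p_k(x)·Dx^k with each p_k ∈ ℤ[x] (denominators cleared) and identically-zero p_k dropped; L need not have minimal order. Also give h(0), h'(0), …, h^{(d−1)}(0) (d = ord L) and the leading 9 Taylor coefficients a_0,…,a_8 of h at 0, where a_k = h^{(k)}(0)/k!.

L = (1 + x + x^2) + (2 + 4·x)·Dx + (-1 + x + x^2)·Dx^2  (order 2).
h: a_k = 0, 16, 16, 88/3, 136/3, 374/5, 1802/15, 61403/315, 19849/63, …
ICs: h(0) = 0, h′(0) = 16.

f: a_k = 4, 4, 8, 12, 20, 32, 52, 84, 136, …
g: a_k = 0, 4, 0, -2/3, 0, 1/30, 0, -1/1260, 0, …
h₀=f·g: eliminate ⇒ L₀, order ≤ 1·2.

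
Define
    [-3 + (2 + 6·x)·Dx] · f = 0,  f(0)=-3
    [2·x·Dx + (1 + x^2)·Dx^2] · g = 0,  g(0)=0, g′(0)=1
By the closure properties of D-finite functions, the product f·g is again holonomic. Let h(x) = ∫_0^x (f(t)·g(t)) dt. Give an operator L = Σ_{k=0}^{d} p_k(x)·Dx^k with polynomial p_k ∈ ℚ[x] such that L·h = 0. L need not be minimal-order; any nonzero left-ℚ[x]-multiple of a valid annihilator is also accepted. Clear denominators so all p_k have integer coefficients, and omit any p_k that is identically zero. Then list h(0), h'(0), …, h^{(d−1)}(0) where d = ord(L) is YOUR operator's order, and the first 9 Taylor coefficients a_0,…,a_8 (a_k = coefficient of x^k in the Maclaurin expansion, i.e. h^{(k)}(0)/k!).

f: a_k = -3, -9/2, 27/8, -81/16, 1215/128, -5103/256, 45927/1024, -216513/2048, 8444007/32768, …
g: a_k = 0, 1, 0, -1/3, 0, 1/5, 0, -1/7, 0, …
Sym-product of L_f,L_g gives L₀ (≤ ord 2).
h=∫₀ˣh₀: take L = L₀·Dx.
L = (27 - 12·x - 9·x^2)·Dx + (-12 - 28·x + 36·x^2 + 36·x^3)·Dx^2 + (4 + 24·x + 40·x^2 + 24·x^3 + 36·x^4)·Dx^3  (order 3).
h: a_k = 0, 0, -3/2, -3/2, 35/32, -57/80, 1657/1280, -3501/1280, 1533597/286720, …
ICs: h(0) = 0, h′(0) = 0, h′′(0) = -3.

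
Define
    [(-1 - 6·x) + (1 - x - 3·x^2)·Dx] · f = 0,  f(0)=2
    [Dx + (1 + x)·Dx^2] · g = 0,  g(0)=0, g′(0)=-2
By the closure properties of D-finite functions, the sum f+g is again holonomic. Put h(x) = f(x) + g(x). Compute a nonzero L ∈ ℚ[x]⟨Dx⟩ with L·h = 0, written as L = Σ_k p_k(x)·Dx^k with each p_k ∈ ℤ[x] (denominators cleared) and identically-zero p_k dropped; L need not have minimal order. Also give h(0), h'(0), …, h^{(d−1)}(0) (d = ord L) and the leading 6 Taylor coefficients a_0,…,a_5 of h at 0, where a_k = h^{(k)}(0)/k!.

L = (58 + 350·x + 636·x^2 + 756·x^3 + 324·x^4)·Dx + (40 + 364·x + 976·x^2 + 1632·x^3 + 1530·x^4 + 540·x^5)·Dx^2 + (-9 - 31·x - 27·x^2 + 115·x^3 + 345·x^4 + 333·x^5 + 108·x^6)·Dx^3  (order 3).
h: a_k = 2, 0, 9, 40/3, 77/2, 398/5, …
ICs: h(0) = 2, h′(0) = 0, h′′(0) = 18.

f: a_k = 2, 2, 8, 14, 38, 80, …
g: a_k = 0, -2, 1, -2/3, 1/2, -2/5, …
f+g: L₀ = lclm(L_f,L_g), ord ≤ 1+2.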